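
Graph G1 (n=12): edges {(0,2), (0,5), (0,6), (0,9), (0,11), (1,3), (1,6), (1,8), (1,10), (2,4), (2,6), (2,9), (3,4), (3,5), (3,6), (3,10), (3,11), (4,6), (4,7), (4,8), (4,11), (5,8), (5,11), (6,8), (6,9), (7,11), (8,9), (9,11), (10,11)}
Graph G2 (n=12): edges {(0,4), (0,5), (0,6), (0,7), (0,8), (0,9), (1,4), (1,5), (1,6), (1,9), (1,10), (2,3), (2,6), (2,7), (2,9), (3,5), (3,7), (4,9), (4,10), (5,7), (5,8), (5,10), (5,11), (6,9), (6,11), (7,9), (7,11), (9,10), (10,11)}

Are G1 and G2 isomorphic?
Yes, isomorphic

The graphs are isomorphic.
One valid mapping φ: V(G1) → V(G2): 0→10, 1→2, 2→4, 3→7, 4→0, 5→11, 6→9, 7→8, 8→6, 9→1, 10→3, 11→5

Verify φ preserves adjacency — for each edge of G1, its image is an edge of G2:
  (0,2) → (φ(0),φ(2)) = (4,10) ∈ E(G2) ✓
  (0,5) → (φ(0),φ(5)) = (10,11) ∈ E(G2) ✓
  (0,6) → (φ(0),φ(6)) = (9,10) ∈ E(G2) ✓
  (0,9) → (φ(0),φ(9)) = (1,10) ∈ E(G2) ✓
  (0,11) → (φ(0),φ(11)) = (5,10) ∈ E(G2) ✓
  (1,3) → (φ(1),φ(3)) = (2,7) ∈ E(G2) ✓
  (1,6) → (φ(1),φ(6)) = (2,9) ∈ E(G2) ✓
  (1,8) → (φ(1),φ(8)) = (2,6) ∈ E(G2) ✓
  (1,10) → (φ(1),φ(10)) = (2,3) ∈ E(G2) ✓
  (2,4) → (φ(2),φ(4)) = (0,4) ∈ E(G2) ✓
  (2,6) → (φ(2),φ(6)) = (4,9) ∈ E(G2) ✓
  (2,9) → (φ(2),φ(9)) = (1,4) ∈ E(G2) ✓
  (3,4) → (φ(3),φ(4)) = (0,7) ∈ E(G2) ✓
  (3,5) → (φ(3),φ(5)) = (7,11) ∈ E(G2) ✓
  (3,6) → (φ(3),φ(6)) = (7,9) ∈ E(G2) ✓
  (3,10) → (φ(3),φ(10)) = (3,7) ∈ E(G2) ✓
  (3,11) → (φ(3),φ(11)) = (5,7) ∈ E(G2) ✓
  (4,6) → (φ(4),φ(6)) = (0,9) ∈ E(G2) ✓
  (4,7) → (φ(4),φ(7)) = (0,8) ∈ E(G2) ✓
  (4,8) → (φ(4),φ(8)) = (0,6) ∈ E(G2) ✓
  (4,11) → (φ(4),φ(11)) = (0,5) ∈ E(G2) ✓
  (5,8) → (φ(5),φ(8)) = (6,11) ∈ E(G2) ✓
  (5,11) → (φ(5),φ(11)) = (5,11) ∈ E(G2) ✓
  (6,8) → (φ(6),φ(8)) = (6,9) ∈ E(G2) ✓
  (6,9) → (φ(6),φ(9)) = (1,9) ∈ E(G2) ✓
  (7,11) → (φ(7),φ(11)) = (5,8) ∈ E(G2) ✓
  (8,9) → (φ(8),φ(9)) = (1,6) ∈ E(G2) ✓
  (9,11) → (φ(9),φ(11)) = (1,5) ∈ E(G2) ✓
  (10,11) → (φ(10),φ(11)) = (3,5) ∈ E(G2) ✓
All 29 edges of G1 map to edges of G2, and |E(G1)| = |E(G2)| = 29, so φ is a bijection on edges as well as vertices. Hence G1 ≅ G2.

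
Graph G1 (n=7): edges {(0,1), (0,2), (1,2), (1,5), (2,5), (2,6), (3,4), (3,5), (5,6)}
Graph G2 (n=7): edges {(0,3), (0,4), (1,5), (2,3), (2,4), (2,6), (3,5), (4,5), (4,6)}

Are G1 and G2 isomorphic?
No, not isomorphic

The graphs are NOT isomorphic.

Counting triangles (3-cliques): G1 has 3, G2 has 1.
Triangle count is an isomorphism invariant, so differing triangle counts rule out isomorphism.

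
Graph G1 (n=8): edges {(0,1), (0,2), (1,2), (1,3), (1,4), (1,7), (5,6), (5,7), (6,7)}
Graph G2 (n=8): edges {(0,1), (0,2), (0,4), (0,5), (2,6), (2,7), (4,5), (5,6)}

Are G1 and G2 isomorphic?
No, not isomorphic

The graphs are NOT isomorphic.

Connected components of G1: 1 component(s) with vertex sets [[0, 1, 2, 3, 4, 5, 6, 7]], sizes [8].
Connected components of G2: 2 component(s) with vertex sets [[3], [0, 1, 2, 4, 5, 6, 7]], sizes [1, 7].
The number of connected components (and the multiset of component sizes) is an isomorphism invariant — an isomorphism maps each component of G1 bijectively onto a component of G2. Since G1 has 1 component(s) and G2 has 2, they cannot be isomorphic.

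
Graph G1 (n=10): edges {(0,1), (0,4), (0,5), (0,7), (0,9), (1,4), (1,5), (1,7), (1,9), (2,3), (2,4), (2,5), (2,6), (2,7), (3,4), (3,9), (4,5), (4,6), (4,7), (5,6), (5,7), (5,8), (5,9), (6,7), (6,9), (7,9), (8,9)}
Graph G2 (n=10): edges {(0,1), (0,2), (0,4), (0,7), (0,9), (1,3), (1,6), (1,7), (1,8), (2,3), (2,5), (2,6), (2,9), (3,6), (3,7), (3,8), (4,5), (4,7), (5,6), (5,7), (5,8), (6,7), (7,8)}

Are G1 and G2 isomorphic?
No, not isomorphic

The graphs are NOT isomorphic.

Counting triangles (3-cliques): G1 has 29, G2 has 15.
Triangle count is an isomorphism invariant, so differing triangle counts rule out isomorphism.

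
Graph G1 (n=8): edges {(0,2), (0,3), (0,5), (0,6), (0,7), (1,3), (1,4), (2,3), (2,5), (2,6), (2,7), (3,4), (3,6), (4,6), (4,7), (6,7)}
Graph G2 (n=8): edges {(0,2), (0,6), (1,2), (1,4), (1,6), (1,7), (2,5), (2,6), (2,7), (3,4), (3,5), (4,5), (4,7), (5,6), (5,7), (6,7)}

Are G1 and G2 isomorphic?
Yes, isomorphic

The graphs are isomorphic.
One valid mapping φ: V(G1) → V(G2): 0→6, 1→3, 2→2, 3→5, 4→4, 5→0, 6→7, 7→1

Verify φ preserves adjacency — for each edge of G1, its image is an edge of G2:
  (0,2) → (φ(0),φ(2)) = (2,6) ∈ E(G2) ✓
  (0,3) → (φ(0),φ(3)) = (5,6) ∈ E(G2) ✓
  (0,5) → (φ(0),φ(5)) = (0,6) ∈ E(G2) ✓
  (0,6) → (φ(0),φ(6)) = (6,7) ∈ E(G2) ✓
  (0,7) → (φ(0),φ(7)) = (1,6) ∈ E(G2) ✓
  (1,3) → (φ(1),φ(3)) = (3,5) ∈ E(G2) ✓
  (1,4) → (φ(1),φ(4)) = (3,4) ∈ E(G2) ✓
  (2,3) → (φ(2),φ(3)) = (2,5) ∈ E(G2) ✓
  (2,5) → (φ(2),φ(5)) = (0,2) ∈ E(G2) ✓
  (2,6) → (φ(2),φ(6)) = (2,7) ∈ E(G2) ✓
  (2,7) → (φ(2),φ(7)) = (1,2) ∈ E(G2) ✓
  (3,4) → (φ(3),φ(4)) = (4,5) ∈ E(G2) ✓
  (3,6) → (φ(3),φ(6)) = (5,7) ∈ E(G2) ✓
  (4,6) → (φ(4),φ(6)) = (4,7) ∈ E(G2) ✓
  (4,7) → (φ(4),φ(7)) = (1,4) ∈ E(G2) ✓
  (6,7) → (φ(6),φ(7)) = (1,7) ∈ E(G2) ✓
All 16 edges of G1 map to edges of G2, and |E(G1)| = |E(G2)| = 16, so φ is a bijection on edges as well as vertices. Hence G1 ≅ G2.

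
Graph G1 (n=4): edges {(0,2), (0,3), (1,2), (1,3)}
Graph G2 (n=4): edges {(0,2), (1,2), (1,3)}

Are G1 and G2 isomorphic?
No, not isomorphic

The graphs are NOT isomorphic.

Counting edges: G1 has 4 edge(s); G2 has 3 edge(s).
Edge count is an isomorphism invariant (a bijection on vertices induces a bijection on edges), so differing edge counts rule out isomorphism.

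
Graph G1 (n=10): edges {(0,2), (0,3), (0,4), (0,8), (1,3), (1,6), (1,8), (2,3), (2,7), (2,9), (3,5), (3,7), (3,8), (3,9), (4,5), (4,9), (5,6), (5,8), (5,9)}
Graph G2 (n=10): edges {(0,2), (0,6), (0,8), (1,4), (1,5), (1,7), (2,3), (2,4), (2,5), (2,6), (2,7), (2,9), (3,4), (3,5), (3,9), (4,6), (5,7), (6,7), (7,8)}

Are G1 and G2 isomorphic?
Yes, isomorphic

The graphs are isomorphic.
One valid mapping φ: V(G1) → V(G2): 0→4, 1→0, 2→3, 3→2, 4→1, 5→7, 6→8, 7→9, 8→6, 9→5

Verify φ preserves adjacency — for each edge of G1, its image is an edge of G2:
  (0,2) → (φ(0),φ(2)) = (3,4) ∈ E(G2) ✓
  (0,3) → (φ(0),φ(3)) = (2,4) ∈ E(G2) ✓
  (0,4) → (φ(0),φ(4)) = (1,4) ∈ E(G2) ✓
  (0,8) → (φ(0),φ(8)) = (4,6) ∈ E(G2) ✓
  (1,3) → (φ(1),φ(3)) = (0,2) ∈ E(G2) ✓
  (1,6) → (φ(1),φ(6)) = (0,8) ∈ E(G2) ✓
  (1,8) → (φ(1),φ(8)) = (0,6) ∈ E(G2) ✓
  (2,3) → (φ(2),φ(3)) = (2,3) ∈ E(G2) ✓
  (2,7) → (φ(2),φ(7)) = (3,9) ∈ E(G2) ✓
  (2,9) → (φ(2),φ(9)) = (3,5) ∈ E(G2) ✓
  (3,5) → (φ(3),φ(5)) = (2,7) ∈ E(G2) ✓
  (3,7) → (φ(3),φ(7)) = (2,9) ∈ E(G2) ✓
  (3,8) → (φ(3),φ(8)) = (2,6) ∈ E(G2) ✓
  (3,9) → (φ(3),φ(9)) = (2,5) ∈ E(G2) ✓
  (4,5) → (φ(4),φ(5)) = (1,7) ∈ E(G2) ✓
  (4,9) → (φ(4),φ(9)) = (1,5) ∈ E(G2) ✓
  (5,6) → (φ(5),φ(6)) = (7,8) ∈ E(G2) ✓
  (5,8) → (φ(5),φ(8)) = (6,7) ∈ E(G2) ✓
  (5,9) → (φ(5),φ(9)) = (5,7) ∈ E(G2) ✓
All 19 edges of G1 map to edges of G2, and |E(G1)| = |E(G2)| = 19, so φ is a bijection on edges as well as vertices. Hence G1 ≅ G2.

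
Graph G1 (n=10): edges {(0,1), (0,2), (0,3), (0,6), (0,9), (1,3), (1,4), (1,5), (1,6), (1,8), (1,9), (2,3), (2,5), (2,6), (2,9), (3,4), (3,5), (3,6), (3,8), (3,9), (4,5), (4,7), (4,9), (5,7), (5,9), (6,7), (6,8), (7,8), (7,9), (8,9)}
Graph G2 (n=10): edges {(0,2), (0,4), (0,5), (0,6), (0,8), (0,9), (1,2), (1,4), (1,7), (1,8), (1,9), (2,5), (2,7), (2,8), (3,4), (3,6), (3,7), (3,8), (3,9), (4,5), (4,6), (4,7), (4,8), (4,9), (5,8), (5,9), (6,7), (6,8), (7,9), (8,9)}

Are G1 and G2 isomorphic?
Yes, isomorphic

The graphs are isomorphic.
One valid mapping φ: V(G1) → V(G2): 0→3, 1→9, 2→6, 3→4, 4→5, 5→0, 6→7, 7→2, 8→1, 9→8

Verify φ preserves adjacency — for each edge of G1, its image is an edge of G2:
  (0,1) → (φ(0),φ(1)) = (3,9) ∈ E(G2) ✓
  (0,2) → (φ(0),φ(2)) = (3,6) ∈ E(G2) ✓
  (0,3) → (φ(0),φ(3)) = (3,4) ∈ E(G2) ✓
  (0,6) → (φ(0),φ(6)) = (3,7) ∈ E(G2) ✓
  (0,9) → (φ(0),φ(9)) = (3,8) ∈ E(G2) ✓
  (1,3) → (φ(1),φ(3)) = (4,9) ∈ E(G2) ✓
  (1,4) → (φ(1),φ(4)) = (5,9) ∈ E(G2) ✓
  (1,5) → (φ(1),φ(5)) = (0,9) ∈ E(G2) ✓
  (1,6) → (φ(1),φ(6)) = (7,9) ∈ E(G2) ✓
  (1,8) → (φ(1),φ(8)) = (1,9) ∈ E(G2) ✓
  (1,9) → (φ(1),φ(9)) = (8,9) ∈ E(G2) ✓
  (2,3) → (φ(2),φ(3)) = (4,6) ∈ E(G2) ✓
  (2,5) → (φ(2),φ(5)) = (0,6) ∈ E(G2) ✓
  (2,6) → (φ(2),φ(6)) = (6,7) ∈ E(G2) ✓
  (2,9) → (φ(2),φ(9)) = (6,8) ∈ E(G2) ✓
  (3,4) → (φ(3),φ(4)) = (4,5) ∈ E(G2) ✓
  (3,5) → (φ(3),φ(5)) = (0,4) ∈ E(G2) ✓
  (3,6) → (φ(3),φ(6)) = (4,7) ∈ E(G2) ✓
  (3,8) → (φ(3),φ(8)) = (1,4) ∈ E(G2) ✓
  (3,9) → (φ(3),φ(9)) = (4,8) ∈ E(G2) ✓
  (4,5) → (φ(4),φ(5)) = (0,5) ∈ E(G2) ✓
  (4,7) → (φ(4),φ(7)) = (2,5) ∈ E(G2) ✓
  (4,9) → (φ(4),φ(9)) = (5,8) ∈ E(G2) ✓
  (5,7) → (φ(5),φ(7)) = (0,2) ∈ E(G2) ✓
  (5,9) → (φ(5),φ(9)) = (0,8) ∈ E(G2) ✓
  (6,7) → (φ(6),φ(7)) = (2,7) ∈ E(G2) ✓
  (6,8) → (φ(6),φ(8)) = (1,7) ∈ E(G2) ✓
  (7,8) → (φ(7),φ(8)) = (1,2) ∈ E(G2) ✓
  (7,9) → (φ(7),φ(9)) = (2,8) ∈ E(G2) ✓
  (8,9) → (φ(8),φ(9)) = (1,8) ∈ E(G2) ✓
All 30 edges of G1 map to edges of G2, and |E(G1)| = |E(G2)| = 30, so φ is a bijection on edges as well as vertices. Hence G1 ≅ G2.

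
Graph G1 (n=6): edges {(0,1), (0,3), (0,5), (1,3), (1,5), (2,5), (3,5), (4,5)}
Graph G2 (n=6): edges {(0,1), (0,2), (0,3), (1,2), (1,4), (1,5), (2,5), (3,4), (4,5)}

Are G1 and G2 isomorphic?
No, not isomorphic

The graphs are NOT isomorphic.

Degrees in G1: deg(0)=3, deg(1)=3, deg(2)=1, deg(3)=3, deg(4)=1, deg(5)=5.
Sorted degree sequence of G1: [5, 3, 3, 3, 1, 1].
Degrees in G2: deg(0)=3, deg(1)=4, deg(2)=3, deg(3)=2, deg(4)=3, deg(5)=3.
Sorted degree sequence of G2: [4, 3, 3, 3, 3, 2].
The (sorted) degree sequence is an isomorphism invariant, so since G1 and G2 have different degree sequences they cannot be isomorphic.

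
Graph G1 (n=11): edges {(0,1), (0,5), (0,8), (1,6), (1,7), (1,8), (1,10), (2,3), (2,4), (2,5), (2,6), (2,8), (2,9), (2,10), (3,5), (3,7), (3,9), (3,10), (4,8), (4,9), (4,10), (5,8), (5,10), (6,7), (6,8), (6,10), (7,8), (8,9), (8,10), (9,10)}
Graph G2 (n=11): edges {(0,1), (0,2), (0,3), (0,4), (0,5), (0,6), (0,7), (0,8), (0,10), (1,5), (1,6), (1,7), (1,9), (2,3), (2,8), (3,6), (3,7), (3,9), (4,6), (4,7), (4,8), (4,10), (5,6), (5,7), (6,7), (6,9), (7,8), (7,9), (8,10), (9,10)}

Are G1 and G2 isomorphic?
Yes, isomorphic

The graphs are isomorphic.
One valid mapping φ: V(G1) → V(G2): 0→2, 1→8, 2→6, 3→9, 4→5, 5→3, 6→4, 7→10, 8→0, 9→1, 10→7

Verify φ preserves adjacency — for each edge of G1, its image is an edge of G2:
  (0,1) → (φ(0),φ(1)) = (2,8) ∈ E(G2) ✓
  (0,5) → (φ(0),φ(5)) = (2,3) ∈ E(G2) ✓
  (0,8) → (φ(0),φ(8)) = (0,2) ∈ E(G2) ✓
  (1,6) → (φ(1),φ(6)) = (4,8) ∈ E(G2) ✓
  (1,7) → (φ(1),φ(7)) = (8,10) ∈ E(G2) ✓
  (1,8) → (φ(1),φ(8)) = (0,8) ∈ E(G2) ✓
  (1,10) → (φ(1),φ(10)) = (7,8) ∈ E(G2) ✓
  (2,3) → (φ(2),φ(3)) = (6,9) ∈ E(G2) ✓
  (2,4) → (φ(2),φ(4)) = (5,6) ∈ E(G2) ✓
  (2,5) → (φ(2),φ(5)) = (3,6) ∈ E(G2) ✓
  (2,6) → (φ(2),φ(6)) = (4,6) ∈ E(G2) ✓
  (2,8) → (φ(2),φ(8)) = (0,6) ∈ E(G2) ✓
  (2,9) → (φ(2),φ(9)) = (1,6) ∈ E(G2) ✓
  (2,10) → (φ(2),φ(10)) = (6,7) ∈ E(G2) ✓
  (3,5) → (φ(3),φ(5)) = (3,9) ∈ E(G2) ✓
  (3,7) → (φ(3),φ(7)) = (9,10) ∈ E(G2) ✓
  (3,9) → (φ(3),φ(9)) = (1,9) ∈ E(G2) ✓
  (3,10) → (φ(3),φ(10)) = (7,9) ∈ E(G2) ✓
  (4,8) → (φ(4),φ(8)) = (0,5) ∈ E(G2) ✓
  (4,9) → (φ(4),φ(9)) = (1,5) ∈ E(G2) ✓
  (4,10) → (φ(4),φ(10)) = (5,7) ∈ E(G2) ✓
  (5,8) → (φ(5),φ(8)) = (0,3) ∈ E(G2) ✓
  (5,10) → (φ(5),φ(10)) = (3,7) ∈ E(G2) ✓
  (6,7) → (φ(6),φ(7)) = (4,10) ∈ E(G2) ✓
  (6,8) → (φ(6),φ(8)) = (0,4) ∈ E(G2) ✓
  (6,10) → (φ(6),φ(10)) = (4,7) ∈ E(G2) ✓
  (7,8) → (φ(7),φ(8)) = (0,10) ∈ E(G2) ✓
  (8,9) → (φ(8),φ(9)) = (0,1) ∈ E(G2) ✓
  (8,10) → (φ(8),φ(10)) = (0,7) ∈ E(G2) ✓
  (9,10) → (φ(9),φ(10)) = (1,7) ∈ E(G2) ✓
All 30 edges of G1 map to edges of G2, and |E(G1)| = |E(G2)| = 30, so φ is a bijection on edges as well as vertices. Hence G1 ≅ G2.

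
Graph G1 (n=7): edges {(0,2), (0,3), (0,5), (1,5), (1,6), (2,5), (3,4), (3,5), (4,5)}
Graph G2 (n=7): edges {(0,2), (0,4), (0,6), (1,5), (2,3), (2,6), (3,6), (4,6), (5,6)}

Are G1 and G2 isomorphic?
Yes, isomorphic

The graphs are isomorphic.
One valid mapping φ: V(G1) → V(G2): 0→2, 1→5, 2→3, 3→0, 4→4, 5→6, 6→1

Verify φ preserves adjacency — for each edge of G1, its image is an edge of G2:
  (0,2) → (φ(0),φ(2)) = (2,3) ∈ E(G2) ✓
  (0,3) → (φ(0),φ(3)) = (0,2) ∈ E(G2) ✓
  (0,5) → (φ(0),φ(5)) = (2,6) ∈ E(G2) ✓
  (1,5) → (φ(1),φ(5)) = (5,6) ∈ E(G2) ✓
  (1,6) → (φ(1),φ(6)) = (1,5) ∈ E(G2) ✓
  (2,5) → (φ(2),φ(5)) = (3,6) ∈ E(G2) ✓
  (3,4) → (φ(3),φ(4)) = (0,4) ∈ E(G2) ✓
  (3,5) → (φ(3),φ(5)) = (0,6) ∈ E(G2) ✓
  (4,5) → (φ(4),φ(5)) = (4,6) ∈ E(G2) ✓
All 9 edges of G1 map to edges of G2, and |E(G1)| = |E(G2)| = 9, so φ is a bijection on edges as well as vertices. Hence G1 ≅ G2.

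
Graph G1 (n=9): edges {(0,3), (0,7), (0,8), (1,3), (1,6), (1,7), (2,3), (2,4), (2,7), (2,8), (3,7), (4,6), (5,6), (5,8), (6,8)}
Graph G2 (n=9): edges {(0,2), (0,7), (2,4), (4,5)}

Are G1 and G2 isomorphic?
No, not isomorphic

The graphs are NOT isomorphic.

Connected components of G1: 1 component(s) with vertex sets [[0, 1, 2, 3, 4, 5, 6, 7, 8]], sizes [9].
Connected components of G2: 5 component(s) with vertex sets [[1], [3], [6], [8], [0, 2, 4, 5, 7]], sizes [1, 1, 1, 1, 5].
The number of connected components (and the multiset of component sizes) is an isomorphism invariant — an isomorphism maps each component of G1 bijectively onto a component of G2. Since G1 has 1 component(s) and G2 has 5, they cannot be isomorphic.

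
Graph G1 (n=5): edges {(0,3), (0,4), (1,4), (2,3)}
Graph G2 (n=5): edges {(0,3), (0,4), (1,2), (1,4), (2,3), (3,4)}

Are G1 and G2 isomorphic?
No, not isomorphic

The graphs are NOT isomorphic.

Counting edges: G1 has 4 edge(s); G2 has 6 edge(s).
Edge count is an isomorphism invariant (a bijection on vertices induces a bijection on edges), so differing edge counts rule out isomorphism.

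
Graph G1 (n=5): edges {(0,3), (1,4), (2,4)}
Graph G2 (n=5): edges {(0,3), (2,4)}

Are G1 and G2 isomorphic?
No, not isomorphic

The graphs are NOT isomorphic.

Counting edges: G1 has 3 edge(s); G2 has 2 edge(s).
Edge count is an isomorphism invariant (a bijection on vertices induces a bijection on edges), so differing edge counts rule out isomorphism.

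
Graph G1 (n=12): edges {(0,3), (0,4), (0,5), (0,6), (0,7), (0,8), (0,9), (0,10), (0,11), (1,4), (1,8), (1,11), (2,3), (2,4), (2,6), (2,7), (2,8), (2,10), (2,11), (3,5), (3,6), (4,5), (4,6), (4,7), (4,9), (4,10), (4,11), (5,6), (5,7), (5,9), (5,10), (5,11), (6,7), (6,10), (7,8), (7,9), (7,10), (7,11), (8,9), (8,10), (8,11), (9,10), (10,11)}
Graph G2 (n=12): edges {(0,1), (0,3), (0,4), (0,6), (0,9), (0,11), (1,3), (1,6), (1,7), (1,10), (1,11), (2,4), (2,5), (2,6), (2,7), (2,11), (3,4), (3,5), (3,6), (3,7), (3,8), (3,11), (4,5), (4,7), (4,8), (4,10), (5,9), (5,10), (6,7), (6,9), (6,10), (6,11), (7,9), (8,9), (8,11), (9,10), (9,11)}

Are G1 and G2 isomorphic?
No, not isomorphic

The graphs are NOT isomorphic.

Degrees in G1: deg(0)=9, deg(1)=3, deg(2)=7, deg(3)=4, deg(4)=9, deg(5)=8, deg(6)=7, deg(7)=9, deg(8)=7, deg(9)=6, deg(10)=9, deg(11)=8.
Sorted degree sequence of G1: [9, 9, 9, 9, 8, 8, 7, 7, 7, 6, 4, 3].
Degrees in G2: deg(0)=6, deg(1)=6, deg(2)=5, deg(3)=8, deg(4)=7, deg(5)=5, deg(6)=8, deg(7)=6, deg(8)=4, deg(9)=7, deg(10)=5, deg(11)=7.
Sorted degree sequence of G2: [8, 8, 7, 7, 7, 6, 6, 6, 5, 5, 5, 4].
The (sorted) degree sequence is an isomorphism invariant, so since G1 and G2 have different degree sequences they cannot be isomorphic.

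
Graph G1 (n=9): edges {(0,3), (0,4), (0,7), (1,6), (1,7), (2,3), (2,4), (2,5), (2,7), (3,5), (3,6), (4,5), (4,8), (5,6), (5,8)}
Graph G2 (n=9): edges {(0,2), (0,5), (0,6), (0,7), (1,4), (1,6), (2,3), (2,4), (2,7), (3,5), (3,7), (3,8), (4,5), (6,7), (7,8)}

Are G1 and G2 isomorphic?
Yes, isomorphic

The graphs are isomorphic.
One valid mapping φ: V(G1) → V(G2): 0→5, 1→1, 2→2, 3→0, 4→3, 5→7, 6→6, 7→4, 8→8

Verify φ preserves adjacency — for each edge of G1, its image is an edge of G2:
  (0,3) → (φ(0),φ(3)) = (0,5) ∈ E(G2) ✓
  (0,4) → (φ(0),φ(4)) = (3,5) ∈ E(G2) ✓
  (0,7) → (φ(0),φ(7)) = (4,5) ∈ E(G2) ✓
  (1,6) → (φ(1),φ(6)) = (1,6) ∈ E(G2) ✓
  (1,7) → (φ(1),φ(7)) = (1,4) ∈ E(G2) ✓
  (2,3) → (φ(2),φ(3)) = (0,2) ∈ E(G2) ✓
  (2,4) → (φ(2),φ(4)) = (2,3) ∈ E(G2) ✓
  (2,5) → (φ(2),φ(5)) = (2,7) ∈ E(G2) ✓
  (2,7) → (φ(2),φ(7)) = (2,4) ∈ E(G2) ✓
  (3,5) → (φ(3),φ(5)) = (0,7) ∈ E(G2) ✓
  (3,6) → (φ(3),φ(6)) = (0,6) ∈ E(G2) ✓
  (4,5) → (φ(4),φ(5)) = (3,7) ∈ E(G2) ✓
  (4,8) → (φ(4),φ(8)) = (3,8) ∈ E(G2) ✓
  (5,6) → (φ(5),φ(6)) = (6,7) ∈ E(G2) ✓
  (5,8) → (φ(5),φ(8)) = (7,8) ∈ E(G2) ✓
All 15 edges of G1 map to edges of G2, and |E(G1)| = |E(G2)| = 15, so φ is a bijection on edges as well as vertices. Hence G1 ≅ G2.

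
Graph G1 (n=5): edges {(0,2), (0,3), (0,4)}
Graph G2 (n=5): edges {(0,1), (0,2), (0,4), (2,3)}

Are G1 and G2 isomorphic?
No, not isomorphic

The graphs are NOT isomorphic.

Degrees in G1: deg(0)=3, deg(1)=0, deg(2)=1, deg(3)=1, deg(4)=1.
Sorted degree sequence of G1: [3, 1, 1, 1, 0].
Degrees in G2: deg(0)=3, deg(1)=1, deg(2)=2, deg(3)=1, deg(4)=1.
Sorted degree sequence of G2: [3, 2, 1, 1, 1].
The (sorted) degree sequence is an isomorphism invariant, so since G1 and G2 have different degree sequences they cannot be isomorphic.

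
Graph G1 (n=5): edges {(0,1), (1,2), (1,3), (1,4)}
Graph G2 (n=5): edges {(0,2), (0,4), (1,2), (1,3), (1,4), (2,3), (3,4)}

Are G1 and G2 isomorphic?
No, not isomorphic

The graphs are NOT isomorphic.

Degrees in G1: deg(0)=1, deg(1)=4, deg(2)=1, deg(3)=1, deg(4)=1.
Sorted degree sequence of G1: [4, 1, 1, 1, 1].
Degrees in G2: deg(0)=2, deg(1)=3, deg(2)=3, deg(3)=3, deg(4)=3.
Sorted degree sequence of G2: [3, 3, 3, 3, 2].
The (sorted) degree sequence is an isomorphism invariant, so since G1 and G2 have different degree sequences they cannot be isomorphic.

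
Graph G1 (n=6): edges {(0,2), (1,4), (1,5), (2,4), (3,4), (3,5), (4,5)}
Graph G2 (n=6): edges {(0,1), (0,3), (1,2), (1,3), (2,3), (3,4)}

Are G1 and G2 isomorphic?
No, not isomorphic

The graphs are NOT isomorphic.

Connected components of G1: 1 component(s) with vertex sets [[0, 1, 2, 3, 4, 5]], sizes [6].
Connected components of G2: 2 component(s) with vertex sets [[5], [0, 1, 2, 3, 4]], sizes [1, 5].
The number of connected components (and the multiset of component sizes) is an isomorphism invariant — an isomorphism maps each component of G1 bijectively onto a component of G2. Since G1 has 1 component(s) and G2 has 2, they cannot be isomorphic.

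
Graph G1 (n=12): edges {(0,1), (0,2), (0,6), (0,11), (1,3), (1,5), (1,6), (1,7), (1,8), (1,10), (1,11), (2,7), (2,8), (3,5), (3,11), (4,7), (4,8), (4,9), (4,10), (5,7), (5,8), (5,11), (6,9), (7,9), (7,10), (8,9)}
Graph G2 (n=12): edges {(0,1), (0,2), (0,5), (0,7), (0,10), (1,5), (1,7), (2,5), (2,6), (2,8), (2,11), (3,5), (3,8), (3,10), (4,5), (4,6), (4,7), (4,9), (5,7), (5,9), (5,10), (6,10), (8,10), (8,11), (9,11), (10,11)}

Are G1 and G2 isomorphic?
Yes, isomorphic

The graphs are isomorphic.
One valid mapping φ: V(G1) → V(G2): 0→4, 1→5, 2→6, 3→1, 4→8, 5→0, 6→9, 7→10, 8→2, 9→11, 10→3, 11→7

Verify φ preserves adjacency — for each edge of G1, its image is an edge of G2:
  (0,1) → (φ(0),φ(1)) = (4,5) ∈ E(G2) ✓
  (0,2) → (φ(0),φ(2)) = (4,6) ∈ E(G2) ✓
  (0,6) → (φ(0),φ(6)) = (4,9) ∈ E(G2) ✓
  (0,11) → (φ(0),φ(11)) = (4,7) ∈ E(G2) ✓
  (1,3) → (φ(1),φ(3)) = (1,5) ∈ E(G2) ✓
  (1,5) → (φ(1),φ(5)) = (0,5) ∈ E(G2) ✓
  (1,6) → (φ(1),φ(6)) = (5,9) ∈ E(G2) ✓
  (1,7) → (φ(1),φ(7)) = (5,10) ∈ E(G2) ✓
  (1,8) → (φ(1),φ(8)) = (2,5) ∈ E(G2) ✓
  (1,10) → (φ(1),φ(10)) = (3,5) ∈ E(G2) ✓
  (1,11) → (φ(1),φ(11)) = (5,7) ∈ E(G2) ✓
  (2,7) → (φ(2),φ(7)) = (6,10) ∈ E(G2) ✓
  (2,8) → (φ(2),φ(8)) = (2,6) ∈ E(G2) ✓
  (3,5) → (φ(3),φ(5)) = (0,1) ∈ E(G2) ✓
  (3,11) → (φ(3),φ(11)) = (1,7) ∈ E(G2) ✓
  (4,7) → (φ(4),φ(7)) = (8,10) ∈ E(G2) ✓
  (4,8) → (φ(4),φ(8)) = (2,8) ∈ E(G2) ✓
  (4,9) → (φ(4),φ(9)) = (8,11) ∈ E(G2) ✓
  (4,10) → (φ(4),φ(10)) = (3,8) ∈ E(G2) ✓
  (5,7) → (φ(5),φ(7)) = (0,10) ∈ E(G2) ✓
  (5,8) → (φ(5),φ(8)) = (0,2) ∈ E(G2) ✓
  (5,11) → (φ(5),φ(11)) = (0,7) ∈ E(G2) ✓
  (6,9) → (φ(6),φ(9)) = (9,11) ∈ E(G2) ✓
  (7,9) → (φ(7),φ(9)) = (10,11) ∈ E(G2) ✓
  (7,10) → (φ(7),φ(10)) = (3,10) ∈ E(G2) ✓
  (8,9) → (φ(8),φ(9)) = (2,11) ∈ E(G2) ✓
All 26 edges of G1 map to edges of G2, and |E(G1)| = |E(G2)| = 26, so φ is a bijection on edges as well as vertices. Hence G1 ≅ G2.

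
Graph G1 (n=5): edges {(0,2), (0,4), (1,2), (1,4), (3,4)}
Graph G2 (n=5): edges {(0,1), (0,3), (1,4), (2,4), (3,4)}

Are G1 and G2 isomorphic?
Yes, isomorphic

The graphs are isomorphic.
One valid mapping φ: V(G1) → V(G2): 0→3, 1→1, 2→0, 3→2, 4→4

Verify φ preserves adjacency — for each edge of G1, its image is an edge of G2:
  (0,2) → (φ(0),φ(2)) = (0,3) ∈ E(G2) ✓
  (0,4) → (φ(0),φ(4)) = (3,4) ∈ E(G2) ✓
  (1,2) → (φ(1),φ(2)) = (0,1) ∈ E(G2) ✓
  (1,4) → (φ(1),φ(4)) = (1,4) ∈ E(G2) ✓
  (3,4) → (φ(3),φ(4)) = (2,4) ∈ E(G2) ✓
All 5 edges of G1 map to edges of G2, and |E(G1)| = |E(G2)| = 5, so φ is a bijection on edges as well as vertices. Hence G1 ≅ G2.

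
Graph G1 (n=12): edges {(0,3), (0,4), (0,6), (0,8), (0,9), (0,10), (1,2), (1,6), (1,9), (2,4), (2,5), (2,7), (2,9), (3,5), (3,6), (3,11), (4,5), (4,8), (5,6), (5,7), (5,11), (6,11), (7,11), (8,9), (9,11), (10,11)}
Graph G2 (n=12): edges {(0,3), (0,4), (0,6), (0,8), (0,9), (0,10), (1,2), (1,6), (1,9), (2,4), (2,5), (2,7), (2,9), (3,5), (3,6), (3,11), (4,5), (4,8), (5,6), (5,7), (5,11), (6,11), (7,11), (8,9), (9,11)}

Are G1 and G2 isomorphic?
No, not isomorphic

The graphs are NOT isomorphic.

Counting edges: G1 has 26 edge(s); G2 has 25 edge(s).
Edge count is an isomorphism invariant (a bijection on vertices induces a bijection on edges), so differing edge counts rule out isomorphism.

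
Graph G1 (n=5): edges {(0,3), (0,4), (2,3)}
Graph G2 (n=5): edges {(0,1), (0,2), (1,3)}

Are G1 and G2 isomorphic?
Yes, isomorphic

The graphs are isomorphic.
One valid mapping φ: V(G1) → V(G2): 0→1, 1→4, 2→2, 3→0, 4→3

Verify φ preserves adjacency — for each edge of G1, its image is an edge of G2:
  (0,3) → (φ(0),φ(3)) = (0,1) ∈ E(G2) ✓
  (0,4) → (φ(0),φ(4)) = (1,3) ∈ E(G2) ✓
  (2,3) → (φ(2),φ(3)) = (0,2) ∈ E(G2) ✓
All 3 edges of G1 map to edges of G2, and |E(G1)| = |E(G2)| = 3, so φ is a bijection on edges as well as vertices. Hence G1 ≅ G2.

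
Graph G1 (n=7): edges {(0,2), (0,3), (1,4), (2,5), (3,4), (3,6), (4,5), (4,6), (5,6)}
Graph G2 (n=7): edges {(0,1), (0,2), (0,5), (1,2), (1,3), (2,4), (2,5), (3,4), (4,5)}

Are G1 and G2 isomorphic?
No, not isomorphic

The graphs are NOT isomorphic.

Connected components of G1: 1 component(s) with vertex sets [[0, 1, 2, 3, 4, 5, 6]], sizes [7].
Connected components of G2: 2 component(s) with vertex sets [[6], [0, 1, 2, 3, 4, 5]], sizes [1, 6].
The number of connected components (and the multiset of component sizes) is an isomorphism invariant — an isomorphism maps each component of G1 bijectively onto a component of G2. Since G1 has 1 component(s) and G2 has 2, they cannot be isomorphic.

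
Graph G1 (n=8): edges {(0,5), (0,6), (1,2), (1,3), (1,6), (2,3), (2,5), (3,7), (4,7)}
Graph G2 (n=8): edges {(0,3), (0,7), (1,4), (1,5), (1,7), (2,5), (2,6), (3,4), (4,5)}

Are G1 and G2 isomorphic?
Yes, isomorphic

The graphs are isomorphic.
One valid mapping φ: V(G1) → V(G2): 0→0, 1→4, 2→1, 3→5, 4→6, 5→7, 6→3, 7→2

Verify φ preserves adjacency — for each edge of G1, its image is an edge of G2:
  (0,5) → (φ(0),φ(5)) = (0,7) ∈ E(G2) ✓
  (0,6) → (φ(0),φ(6)) = (0,3) ∈ E(G2) ✓
  (1,2) → (φ(1),φ(2)) = (1,4) ∈ E(G2) ✓
  (1,3) → (φ(1),φ(3)) = (4,5) ∈ E(G2) ✓
  (1,6) → (φ(1),φ(6)) = (3,4) ∈ E(G2) ✓
  (2,3) → (φ(2),φ(3)) = (1,5) ∈ E(G2) ✓
  (2,5) → (φ(2),φ(5)) = (1,7) ∈ E(G2) ✓
  (3,7) → (φ(3),φ(7)) = (2,5) ∈ E(G2) ✓
  (4,7) → (φ(4),φ(7)) = (2,6) ∈ E(G2) ✓
All 9 edges of G1 map to edges of G2, and |E(G1)| = |E(G2)| = 9, so φ is a bijection on edges as well as vertices. Hence G1 ≅ G2.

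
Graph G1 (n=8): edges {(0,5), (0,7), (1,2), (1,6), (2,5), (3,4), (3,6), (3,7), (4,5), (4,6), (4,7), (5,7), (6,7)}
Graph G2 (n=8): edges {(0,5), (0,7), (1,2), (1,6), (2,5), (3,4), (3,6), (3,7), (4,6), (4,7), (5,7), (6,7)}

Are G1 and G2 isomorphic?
No, not isomorphic

The graphs are NOT isomorphic.

Counting edges: G1 has 13 edge(s); G2 has 12 edge(s).
Edge count is an isomorphism invariant (a bijection on vertices induces a bijection on edges), so differing edge counts rule out isomorphism.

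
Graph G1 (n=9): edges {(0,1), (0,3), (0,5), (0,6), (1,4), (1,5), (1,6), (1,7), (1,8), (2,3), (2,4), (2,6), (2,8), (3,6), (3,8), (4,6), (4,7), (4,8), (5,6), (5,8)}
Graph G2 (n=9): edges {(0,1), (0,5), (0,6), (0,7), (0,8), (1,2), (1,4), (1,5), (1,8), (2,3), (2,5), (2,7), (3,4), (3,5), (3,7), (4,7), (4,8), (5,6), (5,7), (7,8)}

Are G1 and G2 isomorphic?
Yes, isomorphic

The graphs are isomorphic.
One valid mapping φ: V(G1) → V(G2): 0→3, 1→5, 2→8, 3→4, 4→0, 5→2, 6→7, 7→6, 8→1

Verify φ preserves adjacency — for each edge of G1, its image is an edge of G2:
  (0,1) → (φ(0),φ(1)) = (3,5) ∈ E(G2) ✓
  (0,3) → (φ(0),φ(3)) = (3,4) ∈ E(G2) ✓
  (0,5) → (φ(0),φ(5)) = (2,3) ∈ E(G2) ✓
  (0,6) → (φ(0),φ(6)) = (3,7) ∈ E(G2) ✓
  (1,4) → (φ(1),φ(4)) = (0,5) ∈ E(G2) ✓
  (1,5) → (φ(1),φ(5)) = (2,5) ∈ E(G2) ✓
  (1,6) → (φ(1),φ(6)) = (5,7) ∈ E(G2) ✓
  (1,7) → (φ(1),φ(7)) = (5,6) ∈ E(G2) ✓
  (1,8) → (φ(1),φ(8)) = (1,5) ∈ E(G2) ✓
  (2,3) → (φ(2),φ(3)) = (4,8) ∈ E(G2) ✓
  (2,4) → (φ(2),φ(4)) = (0,8) ∈ E(G2) ✓
  (2,6) → (φ(2),φ(6)) = (7,8) ∈ E(G2) ✓
  (2,8) → (φ(2),φ(8)) = (1,8) ∈ E(G2) ✓
  (3,6) → (φ(3),φ(6)) = (4,7) ∈ E(G2) ✓
  (3,8) → (φ(3),φ(8)) = (1,4) ∈ E(G2) ✓
  (4,6) → (φ(4),φ(6)) = (0,7) ∈ E(G2) ✓
  (4,7) → (φ(4),φ(7)) = (0,6) ∈ E(G2) ✓
  (4,8) → (φ(4),φ(8)) = (0,1) ∈ E(G2) ✓
  (5,6) → (φ(5),φ(6)) = (2,7) ∈ E(G2) ✓
  (5,8) → (φ(5),φ(8)) = (1,2) ∈ E(G2) ✓
All 20 edges of G1 map to edges of G2, and |E(G1)| = |E(G2)| = 20, so φ is a bijection on edges as well as vertices. Hence G1 ≅ G2.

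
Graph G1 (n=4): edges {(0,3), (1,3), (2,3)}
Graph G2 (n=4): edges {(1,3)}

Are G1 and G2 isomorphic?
No, not isomorphic

The graphs are NOT isomorphic.

Counting edges: G1 has 3 edge(s); G2 has 1 edge(s).
Edge count is an isomorphism invariant (a bijection on vertices induces a bijection on edges), so differing edge counts rule out isomorphism.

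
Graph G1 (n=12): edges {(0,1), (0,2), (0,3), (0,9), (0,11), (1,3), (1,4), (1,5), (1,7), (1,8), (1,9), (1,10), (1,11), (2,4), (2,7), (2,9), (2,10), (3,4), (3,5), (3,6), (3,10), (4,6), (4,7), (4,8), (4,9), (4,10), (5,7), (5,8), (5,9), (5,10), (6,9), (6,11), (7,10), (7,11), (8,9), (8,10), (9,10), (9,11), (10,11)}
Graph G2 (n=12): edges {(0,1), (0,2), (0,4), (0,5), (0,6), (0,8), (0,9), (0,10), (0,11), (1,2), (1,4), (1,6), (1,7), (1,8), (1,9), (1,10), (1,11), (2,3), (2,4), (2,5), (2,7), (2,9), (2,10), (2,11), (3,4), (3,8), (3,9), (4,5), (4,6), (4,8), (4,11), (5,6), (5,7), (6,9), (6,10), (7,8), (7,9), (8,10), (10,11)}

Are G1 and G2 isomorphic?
Yes, isomorphic

The graphs are isomorphic.
One valid mapping φ: V(G1) → V(G2): 0→7, 1→1, 2→5, 3→8, 4→4, 5→10, 6→3, 7→6, 8→11, 9→2, 10→0, 11→9

Verify φ preserves adjacency — for each edge of G1, its image is an edge of G2:
  (0,1) → (φ(0),φ(1)) = (1,7) ∈ E(G2) ✓
  (0,2) → (φ(0),φ(2)) = (5,7) ∈ E(G2) ✓
  (0,3) → (φ(0),φ(3)) = (7,8) ∈ E(G2) ✓
  (0,9) → (φ(0),φ(9)) = (2,7) ∈ E(G2) ✓
  (0,11) → (φ(0),φ(11)) = (7,9) ∈ E(G2) ✓
  (1,3) → (φ(1),φ(3)) = (1,8) ∈ E(G2) ✓
  (1,4) → (φ(1),φ(4)) = (1,4) ∈ E(G2) ✓
  (1,5) → (φ(1),φ(5)) = (1,10) ∈ E(G2) ✓
  (1,7) → (φ(1),φ(7)) = (1,6) ∈ E(G2) ✓
  (1,8) → (φ(1),φ(8)) = (1,11) ∈ E(G2) ✓
  (1,9) → (φ(1),φ(9)) = (1,2) ∈ E(G2) ✓
  (1,10) → (φ(1),φ(10)) = (0,1) ∈ E(G2) ✓
  (1,11) → (φ(1),φ(11)) = (1,9) ∈ E(G2) ✓
  (2,4) → (φ(2),φ(4)) = (4,5) ∈ E(G2) ✓
  (2,7) → (φ(2),φ(7)) = (5,6) ∈ E(G2) ✓
  (2,9) → (φ(2),φ(9)) = (2,5) ∈ E(G2) ✓
  (2,10) → (φ(2),φ(10)) = (0,5) ∈ E(G2) ✓
  (3,4) → (φ(3),φ(4)) = (4,8) ∈ E(G2) ✓
  (3,5) → (φ(3),φ(5)) = (8,10) ∈ E(G2) ✓
  (3,6) → (φ(3),φ(6)) = (3,8) ∈ E(G2) ✓
  (3,10) → (φ(3),φ(10)) = (0,8) ∈ E(G2) ✓
  (4,6) → (φ(4),φ(6)) = (3,4) ∈ E(G2) ✓
  (4,7) → (φ(4),φ(7)) = (4,6) ∈ E(G2) ✓
  (4,8) → (φ(4),φ(8)) = (4,11) ∈ E(G2) ✓
  (4,9) → (φ(4),φ(9)) = (2,4) ∈ E(G2) ✓
  (4,10) → (φ(4),φ(10)) = (0,4) ∈ E(G2) ✓
  (5,7) → (φ(5),φ(7)) = (6,10) ∈ E(G2) ✓
  (5,8) → (φ(5),φ(8)) = (10,11) ∈ E(G2) ✓
  (5,9) → (φ(5),φ(9)) = (2,10) ∈ E(G2) ✓
  (5,10) → (φ(5),φ(10)) = (0,10) ∈ E(G2) ✓
  (6,9) → (φ(6),φ(9)) = (2,3) ∈ E(G2) ✓
  (6,11) → (φ(6),φ(11)) = (3,9) ∈ E(G2) ✓
  (7,10) → (φ(7),φ(10)) = (0,6) ∈ E(G2) ✓
  (7,11) → (φ(7),φ(11)) = (6,9) ∈ E(G2) ✓
  (8,9) → (φ(8),φ(9)) = (2,11) ∈ E(G2) ✓
  (8,10) → (φ(8),φ(10)) = (0,11) ∈ E(G2) ✓
  (9,10) → (φ(9),φ(10)) = (0,2) ∈ E(G2) ✓
  (9,11) → (φ(9),φ(11)) = (2,9) ∈ E(G2) ✓
  (10,11) → (φ(10),φ(11)) = (0,9) ∈ E(G2) ✓
All 39 edges of G1 map to edges of G2, and |E(G1)| = |E(G2)| = 39, so φ is a bijection on edges as well as vertices. Hence G1 ≅ G2.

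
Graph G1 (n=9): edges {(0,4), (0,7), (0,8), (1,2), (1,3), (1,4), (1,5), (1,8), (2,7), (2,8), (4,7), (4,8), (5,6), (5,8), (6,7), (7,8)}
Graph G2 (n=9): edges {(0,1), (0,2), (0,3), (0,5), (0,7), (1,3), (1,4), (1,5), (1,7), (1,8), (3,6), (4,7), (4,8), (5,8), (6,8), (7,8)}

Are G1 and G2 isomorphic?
Yes, isomorphic

The graphs are isomorphic.
One valid mapping φ: V(G1) → V(G2): 0→4, 1→0, 2→5, 3→2, 4→7, 5→3, 6→6, 7→8, 8→1

Verify φ preserves adjacency — for each edge of G1, its image is an edge of G2:
  (0,4) → (φ(0),φ(4)) = (4,7) ∈ E(G2) ✓
  (0,7) → (φ(0),φ(7)) = (4,8) ∈ E(G2) ✓
  (0,8) → (φ(0),φ(8)) = (1,4) ∈ E(G2) ✓
  (1,2) → (φ(1),φ(2)) = (0,5) ∈ E(G2) ✓
  (1,3) → (φ(1),φ(3)) = (0,2) ∈ E(G2) ✓
  (1,4) → (φ(1),φ(4)) = (0,7) ∈ E(G2) ✓
  (1,5) → (φ(1),φ(5)) = (0,3) ∈ E(G2) ✓
  (1,8) → (φ(1),φ(8)) = (0,1) ∈ E(G2) ✓
  (2,7) → (φ(2),φ(7)) = (5,8) ∈ E(G2) ✓
  (2,8) → (φ(2),φ(8)) = (1,5) ∈ E(G2) ✓
  (4,7) → (φ(4),φ(7)) = (7,8) ∈ E(G2) ✓
  (4,8) → (φ(4),φ(8)) = (1,7) ∈ E(G2) ✓
  (5,6) → (φ(5),φ(6)) = (3,6) ∈ E(G2) ✓
  (5,8) → (φ(5),φ(8)) = (1,3) ∈ E(G2) ✓
  (6,7) → (φ(6),φ(7)) = (6,8) ∈ E(G2) ✓
  (7,8) → (φ(7),φ(8)) = (1,8) ∈ E(G2) ✓
All 16 edges of G1 map to edges of G2, and |E(G1)| = |E(G2)| = 16, so φ is a bijection on edges as well as vertices. Hence G1 ≅ G2.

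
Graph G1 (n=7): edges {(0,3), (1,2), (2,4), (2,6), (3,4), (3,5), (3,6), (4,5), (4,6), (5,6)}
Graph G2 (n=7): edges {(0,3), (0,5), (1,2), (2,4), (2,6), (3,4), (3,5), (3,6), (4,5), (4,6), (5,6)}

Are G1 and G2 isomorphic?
No, not isomorphic

The graphs are NOT isomorphic.

Counting edges: G1 has 10 edge(s); G2 has 11 edge(s).
Edge count is an isomorphism invariant (a bijection on vertices induces a bijection on edges), so differing edge counts rule out isomorphism.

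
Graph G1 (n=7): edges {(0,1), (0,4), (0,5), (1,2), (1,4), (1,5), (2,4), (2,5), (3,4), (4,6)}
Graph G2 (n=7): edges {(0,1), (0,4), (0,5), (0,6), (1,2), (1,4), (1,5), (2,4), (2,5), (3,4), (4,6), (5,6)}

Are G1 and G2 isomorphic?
No, not isomorphic

The graphs are NOT isomorphic.

Counting edges: G1 has 10 edge(s); G2 has 12 edge(s).
Edge count is an isomorphism invariant (a bijection on vertices induces a bijection on edges), so differing edge counts rule out isomorphism.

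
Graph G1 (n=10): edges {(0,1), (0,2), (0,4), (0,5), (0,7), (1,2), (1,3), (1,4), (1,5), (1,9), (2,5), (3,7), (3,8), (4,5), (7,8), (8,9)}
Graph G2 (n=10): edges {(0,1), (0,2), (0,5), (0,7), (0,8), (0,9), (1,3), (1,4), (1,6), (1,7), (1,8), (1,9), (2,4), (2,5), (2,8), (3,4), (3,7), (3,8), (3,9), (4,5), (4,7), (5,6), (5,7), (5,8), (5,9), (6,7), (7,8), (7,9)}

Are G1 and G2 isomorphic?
No, not isomorphic

The graphs are NOT isomorphic.

Counting triangles (3-cliques): G1 has 8, G2 has 27.
Triangle count is an isomorphism invariant, so differing triangle counts rule out isomorphism.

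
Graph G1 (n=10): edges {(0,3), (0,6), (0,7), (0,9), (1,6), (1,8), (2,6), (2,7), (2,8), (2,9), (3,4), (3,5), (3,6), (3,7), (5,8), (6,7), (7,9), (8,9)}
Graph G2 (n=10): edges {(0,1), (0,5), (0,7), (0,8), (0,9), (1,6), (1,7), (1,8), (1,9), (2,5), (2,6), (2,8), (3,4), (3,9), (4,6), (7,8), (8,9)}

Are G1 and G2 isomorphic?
No, not isomorphic

The graphs are NOT isomorphic.

Degrees in G1: deg(0)=4, deg(1)=2, deg(2)=4, deg(3)=5, deg(4)=1, deg(5)=2, deg(6)=5, deg(7)=5, deg(8)=4, deg(9)=4.
Sorted degree sequence of G1: [5, 5, 5, 4, 4, 4, 4, 2, 2, 1].
Degrees in G2: deg(0)=5, deg(1)=5, deg(2)=3, deg(3)=2, deg(4)=2, deg(5)=2, deg(6)=3, deg(7)=3, deg(8)=5, deg(9)=4.
Sorted degree sequence of G2: [5, 5, 5, 4, 3, 3, 3, 2, 2, 2].
The (sorted) degree sequence is an isomorphism invariant, so since G1 and G2 have different degree sequences they cannot be isomorphic.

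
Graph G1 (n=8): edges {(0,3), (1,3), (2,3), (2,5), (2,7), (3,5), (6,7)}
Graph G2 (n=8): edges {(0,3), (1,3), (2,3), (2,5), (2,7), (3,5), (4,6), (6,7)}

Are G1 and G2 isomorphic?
No, not isomorphic

The graphs are NOT isomorphic.

Counting edges: G1 has 7 edge(s); G2 has 8 edge(s).
Edge count is an isomorphism invariant (a bijection on vertices induces a bijection on edges), so differing edge counts rule out isomorphism.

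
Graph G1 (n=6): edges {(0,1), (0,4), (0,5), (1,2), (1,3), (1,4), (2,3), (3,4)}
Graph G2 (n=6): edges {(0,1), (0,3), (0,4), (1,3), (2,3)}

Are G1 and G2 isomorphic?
No, not isomorphic

The graphs are NOT isomorphic.

Counting triangles (3-cliques): G1 has 3, G2 has 1.
Triangle count is an isomorphism invariant, so differing triangle counts rule out isomorphism.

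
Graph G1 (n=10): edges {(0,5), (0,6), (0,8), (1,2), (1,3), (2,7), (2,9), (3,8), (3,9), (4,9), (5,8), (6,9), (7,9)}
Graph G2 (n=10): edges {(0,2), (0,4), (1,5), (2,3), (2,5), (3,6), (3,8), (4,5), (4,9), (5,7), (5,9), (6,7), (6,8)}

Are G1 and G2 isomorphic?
Yes, isomorphic

The graphs are isomorphic.
One valid mapping φ: V(G1) → V(G2): 0→6, 1→0, 2→4, 3→2, 4→1, 5→8, 6→7, 7→9, 8→3, 9→5

Verify φ preserves adjacency — for each edge of G1, its image is an edge of G2:
  (0,5) → (φ(0),φ(5)) = (6,8) ∈ E(G2) ✓
  (0,6) → (φ(0),φ(6)) = (6,7) ∈ E(G2) ✓
  (0,8) → (φ(0),φ(8)) = (3,6) ∈ E(G2) ✓
  (1,2) → (φ(1),φ(2)) = (0,4) ∈ E(G2) ✓
  (1,3) → (φ(1),φ(3)) = (0,2) ∈ E(G2) ✓
  (2,7) → (φ(2),φ(7)) = (4,9) ∈ E(G2) ✓
  (2,9) → (φ(2),φ(9)) = (4,5) ∈ E(G2) ✓
  (3,8) → (φ(3),φ(8)) = (2,3) ∈ E(G2) ✓
  (3,9) → (φ(3),φ(9)) = (2,5) ∈ E(G2) ✓
  (4,9) → (φ(4),φ(9)) = (1,5) ∈ E(G2) ✓
  (5,8) → (φ(5),φ(8)) = (3,8) ∈ E(G2) ✓
  (6,9) → (φ(6),φ(9)) = (5,7) ∈ E(G2) ✓
  (7,9) → (φ(7),φ(9)) = (5,9) ∈ E(G2) ✓
All 13 edges of G1 map to edges of G2, and |E(G1)| = |E(G2)| = 13, so φ is a bijection on edges as well as vertices. Hence G1 ≅ G2.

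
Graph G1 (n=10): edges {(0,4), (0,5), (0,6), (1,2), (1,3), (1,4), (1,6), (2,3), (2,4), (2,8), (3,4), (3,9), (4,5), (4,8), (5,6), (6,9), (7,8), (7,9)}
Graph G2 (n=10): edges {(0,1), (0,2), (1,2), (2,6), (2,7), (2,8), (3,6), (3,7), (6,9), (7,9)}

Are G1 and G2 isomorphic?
No, not isomorphic

The graphs are NOT isomorphic.

Degrees in G1: deg(0)=3, deg(1)=4, deg(2)=4, deg(3)=4, deg(4)=6, deg(5)=3, deg(6)=4, deg(7)=2, deg(8)=3, deg(9)=3.
Sorted degree sequence of G1: [6, 4, 4, 4, 4, 3, 3, 3, 3, 2].
Degrees in G2: deg(0)=2, deg(1)=2, deg(2)=5, deg(3)=2, deg(4)=0, deg(5)=0, deg(6)=3, deg(7)=3, deg(8)=1, deg(9)=2.
Sorted degree sequence of G2: [5, 3, 3, 2, 2, 2, 2, 1, 0, 0].
The (sorted) degree sequence is an isomorphism invariant, so since G1 and G2 have different degree sequences they cannot be isomorphic.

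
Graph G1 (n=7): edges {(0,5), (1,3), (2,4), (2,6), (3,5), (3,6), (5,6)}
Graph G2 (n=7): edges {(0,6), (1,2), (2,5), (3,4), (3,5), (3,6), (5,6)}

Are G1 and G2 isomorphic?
Yes, isomorphic

The graphs are isomorphic.
One valid mapping φ: V(G1) → V(G2): 0→0, 1→4, 2→2, 3→3, 4→1, 5→6, 6→5

Verify φ preserves adjacency — for each edge of G1, its image is an edge of G2:
  (0,5) → (φ(0),φ(5)) = (0,6) ∈ E(G2) ✓
  (1,3) → (φ(1),φ(3)) = (3,4) ∈ E(G2) ✓
  (2,4) → (φ(2),φ(4)) = (1,2) ∈ E(G2) ✓
  (2,6) → (φ(2),φ(6)) = (2,5) ∈ E(G2) ✓
  (3,5) → (φ(3),φ(5)) = (3,6) ∈ E(G2) ✓
  (3,6) → (φ(3),φ(6)) = (3,5) ∈ E(G2) ✓
  (5,6) → (φ(5),φ(6)) = (5,6) ∈ E(G2) ✓
All 7 edges of G1 map to edges of G2, and |E(G1)| = |E(G2)| = 7, so φ is a bijection on edges as well as vertices. Hence G1 ≅ G2.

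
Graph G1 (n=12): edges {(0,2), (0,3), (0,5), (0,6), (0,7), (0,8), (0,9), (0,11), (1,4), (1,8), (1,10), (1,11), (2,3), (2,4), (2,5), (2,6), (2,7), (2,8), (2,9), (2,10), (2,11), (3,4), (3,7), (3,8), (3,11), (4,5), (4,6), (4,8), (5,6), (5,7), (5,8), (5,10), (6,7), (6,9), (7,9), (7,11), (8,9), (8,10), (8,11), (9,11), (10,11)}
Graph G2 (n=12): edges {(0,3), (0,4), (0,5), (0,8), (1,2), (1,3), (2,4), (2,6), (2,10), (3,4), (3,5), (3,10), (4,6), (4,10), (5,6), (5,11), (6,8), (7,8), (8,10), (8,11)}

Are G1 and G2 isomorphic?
No, not isomorphic

The graphs are NOT isomorphic.

Connected components of G1: 1 component(s) with vertex sets [[0, 1, 2, 3, 4, 5, 6, 7, 8, 9, 10, 11]], sizes [12].
Connected components of G2: 2 component(s) with vertex sets [[9], [0, 1, 2, 3, 4, 5, 6, 7, 8, 10, 11]], sizes [1, 11].
The number of connected components (and the multiset of component sizes) is an isomorphism invariant — an isomorphism maps each component of G1 bijectively onto a component of G2. Since G1 has 1 component(s) and G2 has 2, they cannot be isomorphic.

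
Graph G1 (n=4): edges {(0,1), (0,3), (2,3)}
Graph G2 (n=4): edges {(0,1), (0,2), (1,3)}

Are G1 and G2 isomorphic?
Yes, isomorphic

The graphs are isomorphic.
One valid mapping φ: V(G1) → V(G2): 0→1, 1→3, 2→2, 3→0

Verify φ preserves adjacency — for each edge of G1, its image is an edge of G2:
  (0,1) → (φ(0),φ(1)) = (1,3) ∈ E(G2) ✓
  (0,3) → (φ(0),φ(3)) = (0,1) ∈ E(G2) ✓
  (2,3) → (φ(2),φ(3)) = (0,2) ∈ E(G2) ✓
All 3 edges of G1 map to edges of G2, and |E(G1)| = |E(G2)| = 3, so φ is a bijection on edges as well as vertices. Hence G1 ≅ G2.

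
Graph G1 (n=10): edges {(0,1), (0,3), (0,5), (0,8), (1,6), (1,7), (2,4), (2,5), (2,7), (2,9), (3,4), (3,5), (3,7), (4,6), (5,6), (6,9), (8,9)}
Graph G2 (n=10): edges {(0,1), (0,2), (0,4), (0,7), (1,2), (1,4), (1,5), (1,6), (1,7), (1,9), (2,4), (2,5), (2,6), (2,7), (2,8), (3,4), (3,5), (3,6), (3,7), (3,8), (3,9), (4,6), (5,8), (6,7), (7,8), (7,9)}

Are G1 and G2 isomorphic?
No, not isomorphic

The graphs are NOT isomorphic.

Degrees in G1: deg(0)=4, deg(1)=3, deg(2)=4, deg(3)=4, deg(4)=3, deg(5)=4, deg(6)=4, deg(7)=3, deg(8)=2, deg(9)=3.
Sorted degree sequence of G1: [4, 4, 4, 4, 4, 3, 3, 3, 3, 2].
Degrees in G2: deg(0)=4, deg(1)=7, deg(2)=7, deg(3)=6, deg(4)=5, deg(5)=4, deg(6)=5, deg(7)=7, deg(8)=4, deg(9)=3.
Sorted degree sequence of G2: [7, 7, 7, 6, 5, 5, 4, 4, 4, 3].
The (sorted) degree sequence is an isomorphism invariant, so since G1 and G2 have different degree sequences they cannot be isomorphic.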